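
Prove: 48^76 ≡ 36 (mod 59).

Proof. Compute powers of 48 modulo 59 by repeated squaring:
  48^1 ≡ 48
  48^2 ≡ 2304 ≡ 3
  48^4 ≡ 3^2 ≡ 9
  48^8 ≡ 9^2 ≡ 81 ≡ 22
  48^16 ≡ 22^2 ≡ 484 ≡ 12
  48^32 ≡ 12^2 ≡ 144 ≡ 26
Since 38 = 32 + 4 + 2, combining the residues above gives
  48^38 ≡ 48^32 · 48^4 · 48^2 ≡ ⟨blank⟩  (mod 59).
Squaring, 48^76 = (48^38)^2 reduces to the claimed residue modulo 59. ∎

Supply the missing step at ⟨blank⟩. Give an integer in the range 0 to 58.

53

Multiply the listed residues: 26 · 9 · 3 = 234 → 702.
Reducing modulo 59: 702 = 11·59 + 53, so 48^38 ≡ 53.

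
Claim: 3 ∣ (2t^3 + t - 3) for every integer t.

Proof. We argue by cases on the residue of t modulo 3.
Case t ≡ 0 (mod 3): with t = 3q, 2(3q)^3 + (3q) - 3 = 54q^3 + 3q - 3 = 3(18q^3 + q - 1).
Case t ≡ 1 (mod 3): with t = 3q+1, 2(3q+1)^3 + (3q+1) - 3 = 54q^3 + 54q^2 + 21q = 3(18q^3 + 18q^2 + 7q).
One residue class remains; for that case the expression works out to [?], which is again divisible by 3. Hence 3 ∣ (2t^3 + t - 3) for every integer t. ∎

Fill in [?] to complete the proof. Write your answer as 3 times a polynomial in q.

3(18q^3 + 36q^2 + 25q + 5)

Only t ≡ 2 (mod 3) is unaccounted for. Put t = 3q+2:
2(3q+2)^3 + (3q+2) - 3 expands to 54q^3 + 108q^2 + 75q + 15,
and factoring out 3 leaves 3(18q^3 + 36q^2 + 25q + 5).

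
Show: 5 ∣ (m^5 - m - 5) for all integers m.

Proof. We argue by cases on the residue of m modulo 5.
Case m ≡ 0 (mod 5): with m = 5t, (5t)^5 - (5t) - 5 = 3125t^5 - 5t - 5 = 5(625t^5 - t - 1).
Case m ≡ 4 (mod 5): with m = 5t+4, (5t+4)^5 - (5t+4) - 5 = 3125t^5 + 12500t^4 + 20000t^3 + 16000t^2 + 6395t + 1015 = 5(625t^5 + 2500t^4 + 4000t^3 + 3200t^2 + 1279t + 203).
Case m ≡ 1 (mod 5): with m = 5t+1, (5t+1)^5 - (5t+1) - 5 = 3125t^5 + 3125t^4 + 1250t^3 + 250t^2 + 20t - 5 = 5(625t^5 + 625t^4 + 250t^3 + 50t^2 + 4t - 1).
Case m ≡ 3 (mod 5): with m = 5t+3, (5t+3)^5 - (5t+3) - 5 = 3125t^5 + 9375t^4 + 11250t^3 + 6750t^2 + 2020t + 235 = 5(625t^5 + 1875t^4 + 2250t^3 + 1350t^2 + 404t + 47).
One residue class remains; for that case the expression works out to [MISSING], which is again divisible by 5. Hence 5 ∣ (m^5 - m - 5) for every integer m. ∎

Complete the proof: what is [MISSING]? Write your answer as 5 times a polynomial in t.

5(625t^5 + 1250t^4 + 1000t^3 + 400t^2 + 79t + 5)

Only m ≡ 2 (mod 5) is unaccounted for. Put m = 5t+2:
(5t+2)^5 - (5t+2) - 5 expands to 3125t^5 + 6250t^4 + 5000t^3 + 2000t^2 + 395t + 25,
and factoring out 5 leaves 5(625t^5 + 1250t^4 + 1000t^3 + 400t^2 + 79t + 5).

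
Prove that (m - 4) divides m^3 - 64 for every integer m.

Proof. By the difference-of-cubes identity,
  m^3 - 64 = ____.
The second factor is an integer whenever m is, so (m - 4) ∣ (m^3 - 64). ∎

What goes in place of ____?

a^3 - b^3 = (a - b)(a^2 + ab + b^2). With a = m, b = 4:
m^3 - 64 = (m - 4)(m^2 + 4m + 16).

(m - 4)(m^2 + 4m + 16)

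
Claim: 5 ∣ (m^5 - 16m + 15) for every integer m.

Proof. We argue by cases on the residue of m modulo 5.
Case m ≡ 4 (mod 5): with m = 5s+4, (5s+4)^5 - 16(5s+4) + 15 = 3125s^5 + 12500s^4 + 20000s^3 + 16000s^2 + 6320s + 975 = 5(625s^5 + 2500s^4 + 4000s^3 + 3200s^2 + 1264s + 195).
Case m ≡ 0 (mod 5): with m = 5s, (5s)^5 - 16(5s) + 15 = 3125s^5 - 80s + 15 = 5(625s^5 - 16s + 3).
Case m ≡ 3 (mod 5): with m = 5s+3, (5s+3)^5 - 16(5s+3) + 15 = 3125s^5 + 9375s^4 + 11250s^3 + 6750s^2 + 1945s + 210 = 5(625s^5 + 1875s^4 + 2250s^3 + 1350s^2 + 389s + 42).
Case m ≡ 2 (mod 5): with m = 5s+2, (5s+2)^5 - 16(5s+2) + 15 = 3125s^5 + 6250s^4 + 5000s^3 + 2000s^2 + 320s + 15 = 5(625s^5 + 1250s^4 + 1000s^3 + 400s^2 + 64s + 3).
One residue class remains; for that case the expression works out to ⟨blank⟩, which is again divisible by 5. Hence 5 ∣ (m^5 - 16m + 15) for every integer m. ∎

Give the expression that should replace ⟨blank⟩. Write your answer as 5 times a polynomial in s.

Only m ≡ 1 (mod 5) is unaccounted for. Put m = 5s+1:
(5s+1)^5 - 16(5s+1) + 15 expands to 3125s^5 + 3125s^4 + 1250s^3 + 250s^2 - 55s,
and factoring out 5 leaves 5(625s^5 + 625s^4 + 250s^3 + 50s^2 - 11s).

5(625s^5 + 625s^4 + 250s^3 + 50s^2 - 11s)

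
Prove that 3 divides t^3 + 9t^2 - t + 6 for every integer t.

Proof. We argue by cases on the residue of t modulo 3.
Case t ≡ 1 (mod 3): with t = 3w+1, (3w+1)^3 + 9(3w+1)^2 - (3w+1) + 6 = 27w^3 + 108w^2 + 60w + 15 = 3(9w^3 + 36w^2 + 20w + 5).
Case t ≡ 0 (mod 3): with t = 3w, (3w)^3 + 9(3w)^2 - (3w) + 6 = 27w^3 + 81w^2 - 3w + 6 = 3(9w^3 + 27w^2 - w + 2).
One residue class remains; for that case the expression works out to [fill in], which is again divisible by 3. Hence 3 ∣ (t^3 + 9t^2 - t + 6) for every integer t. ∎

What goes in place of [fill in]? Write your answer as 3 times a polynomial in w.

3(9w^3 + 45w^2 + 47w + 16)

The residues treated are {1, 0}, so the missing case is t ≡ 2 (mod 3); write t = 3w+2.
Then (3w+2)^3 + 9(3w+2)^2 - (3w+2) + 6 = 27w^3 + 135w^2 + 141w + 48 = 3(9w^3 + 45w^2 + 47w + 16).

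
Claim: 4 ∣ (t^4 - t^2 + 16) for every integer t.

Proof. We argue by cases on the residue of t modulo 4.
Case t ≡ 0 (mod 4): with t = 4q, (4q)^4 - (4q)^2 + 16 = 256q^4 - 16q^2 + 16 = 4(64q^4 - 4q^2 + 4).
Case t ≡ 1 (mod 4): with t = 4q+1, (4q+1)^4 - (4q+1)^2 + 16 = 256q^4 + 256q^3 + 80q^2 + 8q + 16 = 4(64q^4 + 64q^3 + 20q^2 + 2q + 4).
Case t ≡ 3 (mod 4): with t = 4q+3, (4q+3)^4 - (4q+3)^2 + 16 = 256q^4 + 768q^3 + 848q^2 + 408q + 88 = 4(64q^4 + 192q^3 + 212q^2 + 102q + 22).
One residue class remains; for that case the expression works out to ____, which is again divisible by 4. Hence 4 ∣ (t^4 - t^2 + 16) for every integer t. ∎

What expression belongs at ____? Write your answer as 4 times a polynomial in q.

The residues treated are {0, 1, 3}, so the missing case is t ≡ 2 (mod 4); write t = 4q+2.
Then (4q+2)^4 - (4q+2)^2 + 16 = 256q^4 + 512q^3 + 368q^2 + 112q + 28 = 4(64q^4 + 128q^3 + 92q^2 + 28q + 7).

4(64q^4 + 128q^3 + 92q^2 + 28q + 7)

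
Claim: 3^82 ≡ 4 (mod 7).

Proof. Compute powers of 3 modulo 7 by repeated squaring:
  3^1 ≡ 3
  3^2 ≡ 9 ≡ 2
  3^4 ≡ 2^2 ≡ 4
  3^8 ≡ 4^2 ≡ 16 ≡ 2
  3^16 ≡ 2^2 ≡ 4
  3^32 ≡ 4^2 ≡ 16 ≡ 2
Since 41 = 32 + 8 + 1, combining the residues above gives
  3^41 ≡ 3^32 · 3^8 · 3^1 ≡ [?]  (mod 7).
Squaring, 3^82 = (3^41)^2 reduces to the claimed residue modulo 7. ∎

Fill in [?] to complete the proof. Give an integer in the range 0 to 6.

3^32 · 3^8 · 3^1 ≡ 2 · 2 · 3 = 12.
12 mod 7 = 5, so 3^41 ≡ 5 (mod 7).

5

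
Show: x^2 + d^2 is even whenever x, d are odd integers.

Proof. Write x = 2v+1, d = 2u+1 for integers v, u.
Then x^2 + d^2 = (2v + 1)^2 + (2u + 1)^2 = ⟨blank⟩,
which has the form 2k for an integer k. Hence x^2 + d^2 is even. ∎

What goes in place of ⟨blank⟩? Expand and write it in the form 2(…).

2(2u^2 + 2u + 2v^2 + 2v + 1)

Expanding: (2v + 1)^2 + (2u + 1)^2 = 4u^2 + 4u + 4v^2 + 4v + 2.
Every term is even; pulling out the factor of 2 gives 2(2u^2 + 2u + 2v^2 + 2v + 1).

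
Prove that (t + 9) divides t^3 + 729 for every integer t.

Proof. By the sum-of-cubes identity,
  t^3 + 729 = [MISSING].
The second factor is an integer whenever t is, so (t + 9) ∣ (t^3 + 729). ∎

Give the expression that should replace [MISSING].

Polynomial division of t^3 + 729 by t + 9 leaves remainder 0 and quotient t^2 - 9t + 81.
Hence t^3 + 729 = (t + 9)(t^2 - 9t + 81).

(t + 9)(t^2 - 9t + 81)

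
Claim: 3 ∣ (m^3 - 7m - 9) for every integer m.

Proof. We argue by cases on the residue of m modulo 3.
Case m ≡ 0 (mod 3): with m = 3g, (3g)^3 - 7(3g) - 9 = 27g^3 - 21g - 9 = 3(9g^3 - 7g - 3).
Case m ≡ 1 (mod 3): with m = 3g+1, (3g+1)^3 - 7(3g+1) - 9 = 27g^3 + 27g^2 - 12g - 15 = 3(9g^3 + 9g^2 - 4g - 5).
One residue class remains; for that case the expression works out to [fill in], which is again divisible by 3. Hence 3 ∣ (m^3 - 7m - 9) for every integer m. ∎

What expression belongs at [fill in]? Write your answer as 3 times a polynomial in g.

3(9g^3 + 18g^2 + 5g - 5)

Only m ≡ 2 (mod 3) is unaccounted for. Put m = 3g+2:
(3g+2)^3 - 7(3g+2) - 9 expands to 27g^3 + 54g^2 + 15g - 15,
and factoring out 3 leaves 3(9g^3 + 18g^2 + 5g - 5).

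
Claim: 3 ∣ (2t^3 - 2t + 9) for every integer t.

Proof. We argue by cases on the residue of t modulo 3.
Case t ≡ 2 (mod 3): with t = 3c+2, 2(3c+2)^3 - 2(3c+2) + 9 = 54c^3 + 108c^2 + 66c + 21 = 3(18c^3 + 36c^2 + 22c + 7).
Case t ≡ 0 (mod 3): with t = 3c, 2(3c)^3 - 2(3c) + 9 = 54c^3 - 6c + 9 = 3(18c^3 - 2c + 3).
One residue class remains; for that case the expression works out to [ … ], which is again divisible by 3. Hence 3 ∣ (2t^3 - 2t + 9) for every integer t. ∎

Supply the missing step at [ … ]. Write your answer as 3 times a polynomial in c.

The residues treated are {2, 0}, so the missing case is t ≡ 1 (mod 3); write t = 3c+1.
Then 2(3c+1)^3 - 2(3c+1) + 9 = 54c^3 + 54c^2 + 12c + 9 = 3(18c^3 + 18c^2 + 4c + 3).

3(18c^3 + 18c^2 + 4c + 3)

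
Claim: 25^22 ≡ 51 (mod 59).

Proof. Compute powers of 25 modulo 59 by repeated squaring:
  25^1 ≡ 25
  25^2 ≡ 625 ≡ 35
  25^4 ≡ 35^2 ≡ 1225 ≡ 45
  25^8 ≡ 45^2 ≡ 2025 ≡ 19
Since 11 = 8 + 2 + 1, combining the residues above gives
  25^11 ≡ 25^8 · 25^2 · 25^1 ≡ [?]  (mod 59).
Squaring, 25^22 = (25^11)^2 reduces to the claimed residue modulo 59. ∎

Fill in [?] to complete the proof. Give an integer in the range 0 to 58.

46

Multiply the listed residues: 19 · 35 · 25 = 665 → 16625.
Reducing modulo 59: 16625 = 281·59 + 46, so 25^11 ≡ 46.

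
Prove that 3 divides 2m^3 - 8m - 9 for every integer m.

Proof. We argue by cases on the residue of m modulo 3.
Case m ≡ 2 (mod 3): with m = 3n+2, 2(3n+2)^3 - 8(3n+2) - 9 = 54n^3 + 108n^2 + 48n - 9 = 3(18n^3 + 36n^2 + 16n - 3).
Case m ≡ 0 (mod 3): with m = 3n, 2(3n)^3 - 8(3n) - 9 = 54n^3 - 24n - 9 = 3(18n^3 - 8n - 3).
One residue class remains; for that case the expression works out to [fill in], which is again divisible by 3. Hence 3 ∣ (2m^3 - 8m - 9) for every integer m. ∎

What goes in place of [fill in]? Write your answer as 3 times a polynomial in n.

3(18n^3 + 18n^2 - 2n - 5)

Only m ≡ 1 (mod 3) is unaccounted for. Put m = 3n+1:
2(3n+1)^3 - 8(3n+1) - 9 expands to 54n^3 + 54n^2 - 6n - 15,
and factoring out 3 leaves 3(18n^3 + 18n^2 - 2n - 5).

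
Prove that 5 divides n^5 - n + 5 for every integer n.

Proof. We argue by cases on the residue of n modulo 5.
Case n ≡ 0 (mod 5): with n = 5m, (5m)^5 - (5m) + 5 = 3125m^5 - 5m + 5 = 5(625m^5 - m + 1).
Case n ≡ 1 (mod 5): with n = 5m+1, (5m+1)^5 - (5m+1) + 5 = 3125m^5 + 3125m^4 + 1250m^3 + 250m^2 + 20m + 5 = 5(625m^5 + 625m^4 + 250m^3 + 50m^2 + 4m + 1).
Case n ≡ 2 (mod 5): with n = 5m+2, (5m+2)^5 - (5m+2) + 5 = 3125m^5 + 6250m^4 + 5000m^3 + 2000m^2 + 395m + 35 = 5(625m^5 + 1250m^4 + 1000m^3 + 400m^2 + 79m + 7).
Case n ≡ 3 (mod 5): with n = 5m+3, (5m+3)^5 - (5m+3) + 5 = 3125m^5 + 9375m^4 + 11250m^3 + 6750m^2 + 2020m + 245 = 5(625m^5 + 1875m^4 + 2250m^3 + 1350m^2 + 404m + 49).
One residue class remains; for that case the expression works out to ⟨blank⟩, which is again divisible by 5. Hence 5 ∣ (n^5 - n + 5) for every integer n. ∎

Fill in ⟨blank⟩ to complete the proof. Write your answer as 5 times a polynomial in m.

The residues treated are {0, 1, 2, 3}, so the missing case is n ≡ 4 (mod 5); write n = 5m+4.
Then (5m+4)^5 - (5m+4) + 5 = 3125m^5 + 12500m^4 + 20000m^3 + 16000m^2 + 6395m + 1025 = 5(625m^5 + 2500m^4 + 4000m^3 + 3200m^2 + 1279m + 205).

5(625m^5 + 2500m^4 + 4000m^3 + 3200m^2 + 1279m + 205)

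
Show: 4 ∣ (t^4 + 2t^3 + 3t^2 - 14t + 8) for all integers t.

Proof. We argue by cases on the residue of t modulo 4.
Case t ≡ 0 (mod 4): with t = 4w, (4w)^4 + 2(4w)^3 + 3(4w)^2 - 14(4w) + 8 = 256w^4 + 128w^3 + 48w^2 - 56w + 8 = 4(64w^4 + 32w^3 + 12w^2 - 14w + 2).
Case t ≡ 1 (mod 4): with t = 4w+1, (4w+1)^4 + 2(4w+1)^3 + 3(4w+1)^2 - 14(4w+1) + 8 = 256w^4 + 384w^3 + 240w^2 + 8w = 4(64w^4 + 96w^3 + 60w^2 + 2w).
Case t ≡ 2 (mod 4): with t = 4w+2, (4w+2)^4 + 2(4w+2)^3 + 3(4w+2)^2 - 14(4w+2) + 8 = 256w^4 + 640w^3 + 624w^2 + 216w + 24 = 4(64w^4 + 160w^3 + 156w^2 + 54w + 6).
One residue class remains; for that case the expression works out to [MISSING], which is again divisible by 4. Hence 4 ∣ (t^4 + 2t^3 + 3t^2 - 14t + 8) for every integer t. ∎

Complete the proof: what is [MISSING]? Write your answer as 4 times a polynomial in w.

Only t ≡ 3 (mod 4) is unaccounted for. Put t = 4w+3:
(4w+3)^4 + 2(4w+3)^3 + 3(4w+3)^2 - 14(4w+3) + 8 expands to 256w^4 + 896w^3 + 1200w^2 + 664w + 128,
and factoring out 4 leaves 4(64w^4 + 224w^3 + 300w^2 + 166w + 32).

4(64w^4 + 224w^3 + 300w^2 + 166w + 32)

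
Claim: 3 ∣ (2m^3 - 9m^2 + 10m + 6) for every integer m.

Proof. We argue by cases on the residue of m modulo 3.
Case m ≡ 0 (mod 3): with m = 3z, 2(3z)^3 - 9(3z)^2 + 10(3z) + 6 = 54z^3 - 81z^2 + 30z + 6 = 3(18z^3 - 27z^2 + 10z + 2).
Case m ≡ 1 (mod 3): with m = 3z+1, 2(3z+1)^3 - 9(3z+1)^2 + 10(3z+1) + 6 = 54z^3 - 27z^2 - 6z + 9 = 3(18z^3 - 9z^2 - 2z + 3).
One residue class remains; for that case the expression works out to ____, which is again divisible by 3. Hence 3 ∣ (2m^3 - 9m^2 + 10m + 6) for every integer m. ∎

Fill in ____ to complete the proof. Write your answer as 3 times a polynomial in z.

3(18z^3 + 9z^2 - 2z + 2)

Only m ≡ 2 (mod 3) is unaccounted for. Put m = 3z+2:
2(3z+2)^3 - 9(3z+2)^2 + 10(3z+2) + 6 expands to 54z^3 + 27z^2 - 6z + 6,
and factoring out 3 leaves 3(18z^3 + 9z^2 - 2z + 2).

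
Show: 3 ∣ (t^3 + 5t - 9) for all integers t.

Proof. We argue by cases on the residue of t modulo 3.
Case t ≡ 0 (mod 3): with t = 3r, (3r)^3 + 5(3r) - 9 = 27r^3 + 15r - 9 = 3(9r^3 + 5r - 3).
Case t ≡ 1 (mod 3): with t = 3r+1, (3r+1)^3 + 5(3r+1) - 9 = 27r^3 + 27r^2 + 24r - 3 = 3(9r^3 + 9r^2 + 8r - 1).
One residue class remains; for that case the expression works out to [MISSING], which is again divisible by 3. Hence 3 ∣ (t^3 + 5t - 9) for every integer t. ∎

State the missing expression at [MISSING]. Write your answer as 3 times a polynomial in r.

Only t ≡ 2 (mod 3) is unaccounted for. Put t = 3r+2:
(3r+2)^3 + 5(3r+2) - 9 expands to 27r^3 + 54r^2 + 51r + 9,
and factoring out 3 leaves 3(9r^3 + 18r^2 + 17r + 3).

3(9r^3 + 18r^2 + 17r + 3)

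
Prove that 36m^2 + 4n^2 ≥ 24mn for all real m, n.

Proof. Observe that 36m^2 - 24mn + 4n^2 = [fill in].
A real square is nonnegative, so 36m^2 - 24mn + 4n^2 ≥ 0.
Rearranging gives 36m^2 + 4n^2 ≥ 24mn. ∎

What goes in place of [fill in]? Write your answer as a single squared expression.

The leading and trailing coefficients are 6^2 and 2^2, and 24 = 2·6·2, so the trinomial is (6m - 2n)^2.
Hence 36m^2 - 24mn + 4n^2 ≥ 0.

(6m - 2n)^2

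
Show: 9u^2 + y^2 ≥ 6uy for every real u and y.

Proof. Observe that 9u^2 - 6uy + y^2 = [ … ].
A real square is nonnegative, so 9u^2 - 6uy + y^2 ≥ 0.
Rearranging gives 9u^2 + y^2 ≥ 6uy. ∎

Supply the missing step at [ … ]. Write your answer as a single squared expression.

(3u - y)^2

The leading and trailing coefficients are 3^2 and 1^2, and 6 = 2·3·1, so the trinomial is (3u - y)^2.
Hence 9u^2 - 6uy + y^2 ≥ 0.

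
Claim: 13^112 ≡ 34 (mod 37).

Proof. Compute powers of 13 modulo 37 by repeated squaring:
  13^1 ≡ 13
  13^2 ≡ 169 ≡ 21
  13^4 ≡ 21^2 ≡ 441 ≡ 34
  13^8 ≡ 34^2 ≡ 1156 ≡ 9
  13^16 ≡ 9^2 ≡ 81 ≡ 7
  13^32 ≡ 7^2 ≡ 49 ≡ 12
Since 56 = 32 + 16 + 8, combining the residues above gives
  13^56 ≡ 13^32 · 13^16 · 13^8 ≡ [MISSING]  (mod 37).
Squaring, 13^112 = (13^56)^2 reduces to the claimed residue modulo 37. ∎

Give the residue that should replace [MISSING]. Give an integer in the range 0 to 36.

16

Multiply the listed residues: 12 · 7 · 9 = 84 → 756.
Reducing modulo 37: 756 = 20·37 + 16, so 13^56 ≡ 16.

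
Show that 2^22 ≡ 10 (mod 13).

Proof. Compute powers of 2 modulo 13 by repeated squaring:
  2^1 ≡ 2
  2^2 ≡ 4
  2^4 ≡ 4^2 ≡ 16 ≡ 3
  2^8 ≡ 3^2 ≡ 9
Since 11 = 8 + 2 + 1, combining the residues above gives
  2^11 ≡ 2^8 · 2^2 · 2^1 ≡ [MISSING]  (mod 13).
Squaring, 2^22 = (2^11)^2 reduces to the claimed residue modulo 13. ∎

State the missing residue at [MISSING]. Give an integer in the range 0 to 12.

7

2^8 · 2^2 · 2^1 ≡ 9 · 4 · 2 = 72.
72 mod 13 = 7, so 2^11 ≡ 7 (mod 13).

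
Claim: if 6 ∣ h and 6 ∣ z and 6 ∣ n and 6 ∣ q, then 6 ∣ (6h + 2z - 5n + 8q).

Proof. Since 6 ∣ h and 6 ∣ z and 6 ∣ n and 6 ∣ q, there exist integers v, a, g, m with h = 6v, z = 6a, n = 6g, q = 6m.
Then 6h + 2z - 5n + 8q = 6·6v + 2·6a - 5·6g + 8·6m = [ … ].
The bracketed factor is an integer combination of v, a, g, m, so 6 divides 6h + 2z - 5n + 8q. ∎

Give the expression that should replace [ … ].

6(2a - 5g + 8m + 6v)

Each term has a factor of 6: 6·6v + 2·6a - 5·6g + 8·6m = 6·(2a - 5g + 8m + 6v).
Since 2a - 5g + 8m + 6v is an integer, 6 ∣ (6h + 2z - 5n + 8q).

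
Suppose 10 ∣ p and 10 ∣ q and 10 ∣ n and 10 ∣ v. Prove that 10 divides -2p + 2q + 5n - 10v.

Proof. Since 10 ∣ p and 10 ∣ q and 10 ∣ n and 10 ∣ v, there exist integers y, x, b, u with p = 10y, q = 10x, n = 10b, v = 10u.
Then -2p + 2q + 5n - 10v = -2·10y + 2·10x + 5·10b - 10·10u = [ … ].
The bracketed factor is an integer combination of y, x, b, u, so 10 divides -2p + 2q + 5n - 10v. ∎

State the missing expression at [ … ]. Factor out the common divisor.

Pull the common 10 out of every term: -2·10y + 2·10x + 5·10b - 10·10u = 10(5b - 10u + 2x - 2y).
5b - 10u + 2x - 2y is an integer, which exhibits the divisibility.

10(5b - 10u + 2x - 2y)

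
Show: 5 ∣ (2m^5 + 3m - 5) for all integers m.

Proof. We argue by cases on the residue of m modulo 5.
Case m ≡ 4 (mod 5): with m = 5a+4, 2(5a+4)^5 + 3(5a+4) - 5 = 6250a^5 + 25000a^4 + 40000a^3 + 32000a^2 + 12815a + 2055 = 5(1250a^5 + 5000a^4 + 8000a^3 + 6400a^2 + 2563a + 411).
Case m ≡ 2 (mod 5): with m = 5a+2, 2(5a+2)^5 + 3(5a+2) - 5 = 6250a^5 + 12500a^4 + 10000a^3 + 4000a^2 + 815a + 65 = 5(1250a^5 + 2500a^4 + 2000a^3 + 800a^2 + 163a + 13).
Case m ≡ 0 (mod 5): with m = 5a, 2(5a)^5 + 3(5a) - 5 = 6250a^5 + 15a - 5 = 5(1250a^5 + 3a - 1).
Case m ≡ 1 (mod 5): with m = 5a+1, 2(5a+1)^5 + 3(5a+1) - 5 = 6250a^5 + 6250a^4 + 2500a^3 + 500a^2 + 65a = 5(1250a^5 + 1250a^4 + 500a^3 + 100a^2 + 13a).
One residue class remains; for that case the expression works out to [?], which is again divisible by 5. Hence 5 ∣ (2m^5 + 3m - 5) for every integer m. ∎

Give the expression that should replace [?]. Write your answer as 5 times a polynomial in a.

5(1250a^5 + 3750a^4 + 4500a^3 + 2700a^2 + 813a + 98)

Only m ≡ 3 (mod 5) is unaccounted for. Put m = 5a+3:
2(5a+3)^5 + 3(5a+3) - 5 expands to 6250a^5 + 18750a^4 + 22500a^3 + 13500a^2 + 4065a + 490,
and factoring out 5 leaves 5(1250a^5 + 3750a^4 + 4500a^3 + 2700a^2 + 813a + 98).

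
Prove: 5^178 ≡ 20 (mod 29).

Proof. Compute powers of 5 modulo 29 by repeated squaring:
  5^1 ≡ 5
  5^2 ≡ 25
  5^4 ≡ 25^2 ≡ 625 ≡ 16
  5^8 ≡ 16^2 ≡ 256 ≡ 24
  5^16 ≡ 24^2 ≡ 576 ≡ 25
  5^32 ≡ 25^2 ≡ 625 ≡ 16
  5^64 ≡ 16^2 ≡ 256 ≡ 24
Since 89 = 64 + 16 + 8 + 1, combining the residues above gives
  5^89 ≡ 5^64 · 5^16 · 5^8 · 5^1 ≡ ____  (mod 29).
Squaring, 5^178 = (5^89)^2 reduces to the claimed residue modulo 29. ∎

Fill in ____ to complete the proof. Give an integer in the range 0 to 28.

22

Multiply the listed residues: 24 · 25 · 24 · 5 = 600 → 14400 → 72000.
Reducing modulo 29: 72000 = 2482·29 + 22, so 5^89 ≡ 22.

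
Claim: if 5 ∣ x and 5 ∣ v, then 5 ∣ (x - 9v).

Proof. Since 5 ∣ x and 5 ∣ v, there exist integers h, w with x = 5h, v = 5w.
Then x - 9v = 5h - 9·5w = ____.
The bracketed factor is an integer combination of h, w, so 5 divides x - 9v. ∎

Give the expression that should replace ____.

Each term has a factor of 5: 5h - 9·5w = 5·(h - 9w).
Since h - 9w is an integer, 5 ∣ (x - 9v).

5(h - 9w)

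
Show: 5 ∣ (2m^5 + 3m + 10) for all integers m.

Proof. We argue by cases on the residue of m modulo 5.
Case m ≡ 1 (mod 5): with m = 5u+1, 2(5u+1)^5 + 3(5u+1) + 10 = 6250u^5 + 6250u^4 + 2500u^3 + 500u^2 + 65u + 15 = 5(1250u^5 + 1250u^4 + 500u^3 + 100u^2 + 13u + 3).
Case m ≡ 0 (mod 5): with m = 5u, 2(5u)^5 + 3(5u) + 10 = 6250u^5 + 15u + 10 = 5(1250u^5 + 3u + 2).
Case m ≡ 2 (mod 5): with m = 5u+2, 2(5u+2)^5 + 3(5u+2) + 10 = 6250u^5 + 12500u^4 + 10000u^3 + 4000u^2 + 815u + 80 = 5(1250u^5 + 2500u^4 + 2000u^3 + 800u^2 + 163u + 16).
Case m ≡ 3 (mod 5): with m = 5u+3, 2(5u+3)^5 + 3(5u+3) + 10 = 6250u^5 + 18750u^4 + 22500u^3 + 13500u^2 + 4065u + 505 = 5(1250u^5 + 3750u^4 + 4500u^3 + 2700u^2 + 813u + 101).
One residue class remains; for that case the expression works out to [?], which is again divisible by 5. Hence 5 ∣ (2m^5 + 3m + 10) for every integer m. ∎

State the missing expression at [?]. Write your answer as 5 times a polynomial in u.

5(1250u^5 + 5000u^4 + 8000u^3 + 6400u^2 + 2563u + 414)

Only m ≡ 4 (mod 5) is unaccounted for. Put m = 5u+4:
2(5u+4)^5 + 3(5u+4) + 10 expands to 6250u^5 + 25000u^4 + 40000u^3 + 32000u^2 + 12815u + 2070,
and factoring out 5 leaves 5(1250u^5 + 5000u^4 + 8000u^3 + 6400u^2 + 2563u + 414).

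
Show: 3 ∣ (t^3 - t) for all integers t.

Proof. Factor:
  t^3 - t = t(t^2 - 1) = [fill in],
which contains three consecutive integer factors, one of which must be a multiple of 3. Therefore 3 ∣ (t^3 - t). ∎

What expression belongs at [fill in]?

(t - 1)t(t + 1)

t(t^2 - 1) = t(t - 1)(t + 1) = (t - 1)t(t + 1).
These three factors are consecutive integers, so their product is divisible by 3.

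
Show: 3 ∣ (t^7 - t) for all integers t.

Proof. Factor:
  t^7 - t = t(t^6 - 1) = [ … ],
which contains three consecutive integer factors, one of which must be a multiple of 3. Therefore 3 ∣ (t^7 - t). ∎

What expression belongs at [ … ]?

t^6 - 1 = (t^2 - 1)(t^4 + t^2 + 1), and t^2 - 1 = (t-1)(t+1).
So t(t^6 - 1) = (t - 1)t(t + 1)(t^4 + t^2 + 1).

(t - 1)t(t + 1)(t^4 + t^2 + 1)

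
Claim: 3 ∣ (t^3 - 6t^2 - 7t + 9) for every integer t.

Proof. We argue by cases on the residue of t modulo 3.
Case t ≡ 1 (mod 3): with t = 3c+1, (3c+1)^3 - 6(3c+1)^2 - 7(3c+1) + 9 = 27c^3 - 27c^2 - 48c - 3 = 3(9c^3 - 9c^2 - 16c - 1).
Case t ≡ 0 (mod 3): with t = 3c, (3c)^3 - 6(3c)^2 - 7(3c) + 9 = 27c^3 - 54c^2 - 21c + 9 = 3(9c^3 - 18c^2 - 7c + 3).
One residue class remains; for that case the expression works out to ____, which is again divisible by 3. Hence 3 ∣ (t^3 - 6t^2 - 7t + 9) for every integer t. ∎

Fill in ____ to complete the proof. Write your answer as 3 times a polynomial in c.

3(9c^3 - 19c - 7)

Only t ≡ 2 (mod 3) is unaccounted for. Put t = 3c+2:
(3c+2)^3 - 6(3c+2)^2 - 7(3c+2) + 9 expands to 27c^3 - 57c - 21,
and factoring out 3 leaves 3(9c^3 - 19c - 7).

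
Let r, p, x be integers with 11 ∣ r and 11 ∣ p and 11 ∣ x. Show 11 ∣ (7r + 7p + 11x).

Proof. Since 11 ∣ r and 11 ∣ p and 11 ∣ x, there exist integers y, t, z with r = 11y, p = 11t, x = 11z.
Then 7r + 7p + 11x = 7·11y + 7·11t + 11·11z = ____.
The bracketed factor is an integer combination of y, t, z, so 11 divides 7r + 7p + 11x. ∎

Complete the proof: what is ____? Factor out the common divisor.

11(7t + 7y + 11z)

Each term has a factor of 11: 7·11y + 7·11t + 11·11z = 11·(7t + 7y + 11z).
Since 7t + 7y + 11z is an integer, 11 ∣ (7r + 7p + 11x).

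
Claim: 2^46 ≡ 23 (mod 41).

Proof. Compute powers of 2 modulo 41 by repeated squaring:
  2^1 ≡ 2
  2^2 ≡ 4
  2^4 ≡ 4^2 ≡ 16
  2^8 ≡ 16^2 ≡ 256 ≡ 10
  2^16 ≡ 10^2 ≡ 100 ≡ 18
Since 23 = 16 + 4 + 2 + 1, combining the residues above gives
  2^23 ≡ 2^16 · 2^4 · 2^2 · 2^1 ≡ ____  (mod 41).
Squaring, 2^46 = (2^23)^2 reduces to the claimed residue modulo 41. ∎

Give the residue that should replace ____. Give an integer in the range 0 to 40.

8

2^16 · 2^4 · 2^2 · 2^1 ≡ 18 · 16 · 4 · 2 = 2304.
2304 mod 41 = 8, so 2^23 ≡ 8 (mod 41).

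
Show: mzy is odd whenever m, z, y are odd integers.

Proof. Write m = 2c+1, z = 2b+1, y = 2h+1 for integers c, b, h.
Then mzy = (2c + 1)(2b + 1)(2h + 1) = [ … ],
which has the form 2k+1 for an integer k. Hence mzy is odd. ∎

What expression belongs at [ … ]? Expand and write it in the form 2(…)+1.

2(4bch + 2bc + 2bh + b + 2ch + c + h) + 1

(2c + 1)(2b + 1)(2h + 1) = 8bch + 4bc + 4bh + 2b + 4ch + 2c + 2h + 1
= 2(4bch + 2bc + 2bh + b + 2ch + c + h) + 1.
Since 4bch + 2bc + 2bh + b + 2ch + c + h is an integer, the product is of the form 2k+1 for an integer k.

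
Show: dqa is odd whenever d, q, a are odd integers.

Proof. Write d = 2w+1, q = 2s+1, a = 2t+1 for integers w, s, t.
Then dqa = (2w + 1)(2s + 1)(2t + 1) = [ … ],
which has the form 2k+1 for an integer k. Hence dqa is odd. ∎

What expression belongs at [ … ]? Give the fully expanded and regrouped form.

2(4stw + 2st + 2sw + s + 2tw + t + w) + 1

Expanding: (2w + 1)(2s + 1)(2t + 1) = 8stw + 4st + 4sw + 2s + 4tw + 2t + 2w + 1.
Every term except the constant is even, so this is 2(4stw + 2st + 2sw + s + 2tw + t + w) + 1,
and 4stw + 2st + 2sw + s + 2tw + t + w ∈ ℤ gives the required form.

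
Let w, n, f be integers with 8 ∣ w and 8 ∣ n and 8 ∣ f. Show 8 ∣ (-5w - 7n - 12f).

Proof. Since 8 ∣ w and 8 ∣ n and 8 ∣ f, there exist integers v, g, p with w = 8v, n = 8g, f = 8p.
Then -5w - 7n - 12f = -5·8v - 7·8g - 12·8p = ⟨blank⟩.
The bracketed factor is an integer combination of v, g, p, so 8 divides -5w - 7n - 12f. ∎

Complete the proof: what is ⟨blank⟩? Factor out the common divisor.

8(-7g - 12p - 5v)

Each term has a factor of 8: -5·8v - 7·8g - 12·8p = 8·(-7g - 12p - 5v).
Since -7g - 12p - 5v is an integer, 8 ∣ (-5w - 7n - 12f).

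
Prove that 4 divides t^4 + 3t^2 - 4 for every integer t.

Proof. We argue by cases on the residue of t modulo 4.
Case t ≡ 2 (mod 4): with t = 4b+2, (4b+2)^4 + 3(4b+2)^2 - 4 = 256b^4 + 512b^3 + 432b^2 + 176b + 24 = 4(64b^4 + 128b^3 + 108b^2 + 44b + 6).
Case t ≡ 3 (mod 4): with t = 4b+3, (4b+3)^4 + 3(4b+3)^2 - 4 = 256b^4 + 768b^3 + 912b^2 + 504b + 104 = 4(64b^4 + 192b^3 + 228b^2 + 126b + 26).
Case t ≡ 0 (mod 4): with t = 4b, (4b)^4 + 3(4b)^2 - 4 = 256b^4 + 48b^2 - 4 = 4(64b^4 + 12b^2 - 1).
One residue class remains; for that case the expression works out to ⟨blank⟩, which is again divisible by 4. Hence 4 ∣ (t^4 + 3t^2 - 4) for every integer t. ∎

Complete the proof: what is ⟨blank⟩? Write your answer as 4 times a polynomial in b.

The residues treated are {2, 3, 0}, so the missing case is t ≡ 1 (mod 4); write t = 4b+1.
Then (4b+1)^4 + 3(4b+1)^2 - 4 = 256b^4 + 256b^3 + 144b^2 + 40b = 4(64b^4 + 64b^3 + 36b^2 + 10b).

4(64b^4 + 64b^3 + 36b^2 + 10b)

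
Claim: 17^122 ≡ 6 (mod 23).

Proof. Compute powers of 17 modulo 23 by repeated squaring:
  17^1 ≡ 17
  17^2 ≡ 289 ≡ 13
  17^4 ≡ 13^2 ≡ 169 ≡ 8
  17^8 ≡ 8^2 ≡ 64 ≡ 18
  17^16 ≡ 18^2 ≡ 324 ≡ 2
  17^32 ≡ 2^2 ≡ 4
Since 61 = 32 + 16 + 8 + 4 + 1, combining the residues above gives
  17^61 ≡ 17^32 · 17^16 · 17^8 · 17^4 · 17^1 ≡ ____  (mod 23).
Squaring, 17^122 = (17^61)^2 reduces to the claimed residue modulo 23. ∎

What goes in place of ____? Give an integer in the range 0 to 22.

11

Multiply the listed residues: 4 · 2 · 18 · 8 · 17 = 8 → 144 → 1152 → 19584.
Reducing modulo 23: 19584 = 851·23 + 11, so 17^61 ≡ 11.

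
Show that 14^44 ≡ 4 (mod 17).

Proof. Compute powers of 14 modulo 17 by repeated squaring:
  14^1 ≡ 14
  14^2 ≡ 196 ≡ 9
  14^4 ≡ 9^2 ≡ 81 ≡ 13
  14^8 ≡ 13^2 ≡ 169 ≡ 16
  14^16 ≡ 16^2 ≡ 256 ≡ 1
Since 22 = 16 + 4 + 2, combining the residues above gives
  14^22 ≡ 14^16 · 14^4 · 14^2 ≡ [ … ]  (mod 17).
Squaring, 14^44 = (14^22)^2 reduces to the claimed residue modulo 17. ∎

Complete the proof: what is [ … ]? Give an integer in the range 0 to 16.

15

14^16 · 14^4 · 14^2 ≡ 1 · 13 · 9 = 117.
117 mod 17 = 15, so 14^22 ≡ 15 (mod 17).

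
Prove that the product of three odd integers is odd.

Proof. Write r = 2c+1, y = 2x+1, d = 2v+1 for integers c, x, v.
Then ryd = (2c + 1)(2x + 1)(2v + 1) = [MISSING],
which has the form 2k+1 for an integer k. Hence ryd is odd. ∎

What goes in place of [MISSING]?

(2c + 1)(2x + 1)(2v + 1) = 8cvx + 4cv + 4cx + 2c + 4vx + 2v + 2x + 1
= 2(4cvx + 2cv + 2cx + c + 2vx + v + x) + 1.
Since 4cvx + 2cv + 2cx + c + 2vx + v + x is an integer, the product is of the form 2k+1 for an integer k.

2(4cvx + 2cv + 2cx + c + 2vx + v + x) + 1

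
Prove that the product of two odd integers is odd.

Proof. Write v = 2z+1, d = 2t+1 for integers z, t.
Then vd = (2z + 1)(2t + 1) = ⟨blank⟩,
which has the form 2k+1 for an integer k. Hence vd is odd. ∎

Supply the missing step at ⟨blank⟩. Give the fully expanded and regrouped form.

2(2tz + t + z) + 1

Expanding: (2z + 1)(2t + 1) = 4tz + 2t + 2z + 1.
Every term except the constant is even, so this is 2(2tz + t + z) + 1,
and 2tz + t + z ∈ ℤ gives the required form.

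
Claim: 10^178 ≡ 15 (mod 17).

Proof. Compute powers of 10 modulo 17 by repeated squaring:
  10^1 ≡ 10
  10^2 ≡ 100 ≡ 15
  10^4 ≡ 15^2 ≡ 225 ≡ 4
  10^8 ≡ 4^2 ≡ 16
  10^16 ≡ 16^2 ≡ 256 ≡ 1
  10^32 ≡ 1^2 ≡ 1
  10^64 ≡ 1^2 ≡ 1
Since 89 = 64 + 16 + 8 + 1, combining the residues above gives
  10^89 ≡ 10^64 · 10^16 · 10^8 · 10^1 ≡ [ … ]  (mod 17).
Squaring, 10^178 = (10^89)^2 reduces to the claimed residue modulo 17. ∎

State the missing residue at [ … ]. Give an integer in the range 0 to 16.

10^64 · 10^16 · 10^8 · 10^1 ≡ 1 · 1 · 16 · 10 = 160.
160 mod 17 = 7, so 10^89 ≡ 7 (mod 17).

7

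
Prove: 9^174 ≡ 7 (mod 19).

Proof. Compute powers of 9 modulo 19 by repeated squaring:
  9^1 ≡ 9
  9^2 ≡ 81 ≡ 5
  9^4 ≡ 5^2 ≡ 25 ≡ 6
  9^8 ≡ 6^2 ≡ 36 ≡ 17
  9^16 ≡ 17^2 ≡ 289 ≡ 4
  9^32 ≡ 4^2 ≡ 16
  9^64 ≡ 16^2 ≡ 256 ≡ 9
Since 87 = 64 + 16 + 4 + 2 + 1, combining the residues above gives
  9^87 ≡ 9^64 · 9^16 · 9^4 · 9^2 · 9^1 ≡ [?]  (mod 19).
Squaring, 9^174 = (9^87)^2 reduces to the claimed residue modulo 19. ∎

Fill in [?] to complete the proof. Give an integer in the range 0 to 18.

Multiply the listed residues: 9 · 4 · 6 · 5 · 9 = 36 → 216 → 1080 → 9720.
Reducing modulo 19: 9720 = 511·19 + 11, so 9^87 ≡ 11.

11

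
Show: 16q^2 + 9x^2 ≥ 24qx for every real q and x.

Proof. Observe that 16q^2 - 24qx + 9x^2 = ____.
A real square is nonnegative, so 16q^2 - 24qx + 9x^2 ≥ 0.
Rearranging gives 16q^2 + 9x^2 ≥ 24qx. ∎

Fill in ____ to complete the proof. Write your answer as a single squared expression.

The leading and trailing coefficients are 4^2 and 3^2, and 24 = 2·4·3, so the trinomial is (4q - 3x)^2.
Hence 16q^2 - 24qx + 9x^2 ≥ 0.

(4q - 3x)^2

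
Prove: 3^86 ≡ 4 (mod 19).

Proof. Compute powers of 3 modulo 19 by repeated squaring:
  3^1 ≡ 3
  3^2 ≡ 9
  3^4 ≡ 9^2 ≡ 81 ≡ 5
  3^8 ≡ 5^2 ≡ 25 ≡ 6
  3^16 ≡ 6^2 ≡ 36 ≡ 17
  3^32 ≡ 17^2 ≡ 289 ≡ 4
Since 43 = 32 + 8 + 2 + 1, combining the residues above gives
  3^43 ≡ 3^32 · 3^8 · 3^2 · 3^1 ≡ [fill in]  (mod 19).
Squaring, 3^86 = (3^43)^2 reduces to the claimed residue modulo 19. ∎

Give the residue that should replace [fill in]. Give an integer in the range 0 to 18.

Multiply the listed residues: 4 · 6 · 9 · 3 = 24 → 216 → 648.
Reducing modulo 19: 648 = 34·19 + 2, so 3^43 ≡ 2.

2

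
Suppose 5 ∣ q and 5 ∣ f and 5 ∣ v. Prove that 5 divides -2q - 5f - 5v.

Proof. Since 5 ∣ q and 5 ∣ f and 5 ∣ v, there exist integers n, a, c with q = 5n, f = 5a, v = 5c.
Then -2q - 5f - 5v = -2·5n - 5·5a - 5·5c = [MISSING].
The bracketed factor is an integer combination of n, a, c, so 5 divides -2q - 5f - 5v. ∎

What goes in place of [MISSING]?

Each term has a factor of 5: -2·5n - 5·5a - 5·5c = 5·(-5a - 5c - 2n).
Since -5a - 5c - 2n is an integer, 5 ∣ (-2q - 5f - 5v).

5(-5a - 5c - 2n)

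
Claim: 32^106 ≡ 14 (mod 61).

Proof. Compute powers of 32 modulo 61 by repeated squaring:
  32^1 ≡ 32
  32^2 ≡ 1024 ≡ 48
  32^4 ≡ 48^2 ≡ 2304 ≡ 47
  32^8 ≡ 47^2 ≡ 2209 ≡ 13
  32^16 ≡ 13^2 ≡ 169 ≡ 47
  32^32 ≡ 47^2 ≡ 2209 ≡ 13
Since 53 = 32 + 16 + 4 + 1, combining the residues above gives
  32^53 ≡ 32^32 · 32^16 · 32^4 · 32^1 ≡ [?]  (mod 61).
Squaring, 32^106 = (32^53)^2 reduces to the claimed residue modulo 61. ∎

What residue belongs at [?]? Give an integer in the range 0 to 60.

Multiply the listed residues: 13 · 47 · 47 · 32 = 611 → 28717 → 918944.
Reducing modulo 61: 918944 = 15064·61 + 40, so 32^53 ≡ 40.

40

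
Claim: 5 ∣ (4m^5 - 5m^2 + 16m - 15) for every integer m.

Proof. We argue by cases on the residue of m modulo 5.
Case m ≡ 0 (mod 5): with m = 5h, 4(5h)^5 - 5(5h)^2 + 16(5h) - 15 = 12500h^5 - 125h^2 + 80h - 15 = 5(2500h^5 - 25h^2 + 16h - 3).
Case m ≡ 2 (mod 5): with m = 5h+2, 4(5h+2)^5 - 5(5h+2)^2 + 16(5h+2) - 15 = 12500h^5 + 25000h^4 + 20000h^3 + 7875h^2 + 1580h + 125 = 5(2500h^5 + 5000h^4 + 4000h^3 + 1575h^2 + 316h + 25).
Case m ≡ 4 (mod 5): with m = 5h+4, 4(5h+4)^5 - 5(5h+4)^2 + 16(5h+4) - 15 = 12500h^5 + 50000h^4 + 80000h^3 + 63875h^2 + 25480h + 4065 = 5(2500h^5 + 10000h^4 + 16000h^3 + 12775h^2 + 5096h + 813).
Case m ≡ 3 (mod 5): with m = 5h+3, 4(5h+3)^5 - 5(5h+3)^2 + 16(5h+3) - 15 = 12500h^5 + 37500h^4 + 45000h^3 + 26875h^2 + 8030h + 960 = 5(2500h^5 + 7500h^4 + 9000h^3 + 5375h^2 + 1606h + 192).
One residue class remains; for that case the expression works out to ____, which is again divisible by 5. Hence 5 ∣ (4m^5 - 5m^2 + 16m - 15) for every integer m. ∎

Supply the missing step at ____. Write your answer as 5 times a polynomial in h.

The residues treated are {0, 2, 4, 3}, so the missing case is m ≡ 1 (mod 5); write m = 5h+1.
Then 4(5h+1)^5 - 5(5h+1)^2 + 16(5h+1) - 15 = 12500h^5 + 12500h^4 + 5000h^3 + 875h^2 + 130h = 5(2500h^5 + 2500h^4 + 1000h^3 + 175h^2 + 26h).

5(2500h^5 + 2500h^4 + 1000h^3 + 175h^2 + 26h)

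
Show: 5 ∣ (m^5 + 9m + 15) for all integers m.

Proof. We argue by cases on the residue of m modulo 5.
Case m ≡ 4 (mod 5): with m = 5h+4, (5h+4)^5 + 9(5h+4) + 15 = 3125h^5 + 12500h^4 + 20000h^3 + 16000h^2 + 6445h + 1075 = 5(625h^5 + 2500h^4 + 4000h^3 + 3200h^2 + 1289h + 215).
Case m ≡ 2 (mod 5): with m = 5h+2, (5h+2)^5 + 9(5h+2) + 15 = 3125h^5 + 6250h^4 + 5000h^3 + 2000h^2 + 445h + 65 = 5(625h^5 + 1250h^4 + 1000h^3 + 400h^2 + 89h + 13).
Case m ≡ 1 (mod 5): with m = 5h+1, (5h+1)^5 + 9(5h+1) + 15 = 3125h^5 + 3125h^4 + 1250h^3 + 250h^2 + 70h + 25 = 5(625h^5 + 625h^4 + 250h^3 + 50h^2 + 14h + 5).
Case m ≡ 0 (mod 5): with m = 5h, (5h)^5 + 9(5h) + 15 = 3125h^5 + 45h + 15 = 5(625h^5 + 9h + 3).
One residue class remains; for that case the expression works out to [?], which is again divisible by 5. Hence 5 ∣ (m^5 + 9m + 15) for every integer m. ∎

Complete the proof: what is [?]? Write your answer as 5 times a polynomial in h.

5(625h^5 + 1875h^4 + 2250h^3 + 1350h^2 + 414h + 57)

Only m ≡ 3 (mod 5) is unaccounted for. Put m = 5h+3:
(5h+3)^5 + 9(5h+3) + 15 expands to 3125h^5 + 9375h^4 + 11250h^3 + 6750h^2 + 2070h + 285,
and factoring out 5 leaves 5(625h^5 + 1875h^4 + 2250h^3 + 1350h^2 + 414h + 57).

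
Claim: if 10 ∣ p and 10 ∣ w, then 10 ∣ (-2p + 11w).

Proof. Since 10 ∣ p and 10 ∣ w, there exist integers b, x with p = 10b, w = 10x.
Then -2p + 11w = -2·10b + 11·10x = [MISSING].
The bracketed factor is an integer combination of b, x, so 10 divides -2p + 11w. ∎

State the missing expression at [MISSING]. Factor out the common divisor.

Pull the common 10 out of every term: -2·10b + 11·10x = 10(-2b + 11x).
-2b + 11x is an integer, which exhibits the divisibility.

10(-2b + 11x)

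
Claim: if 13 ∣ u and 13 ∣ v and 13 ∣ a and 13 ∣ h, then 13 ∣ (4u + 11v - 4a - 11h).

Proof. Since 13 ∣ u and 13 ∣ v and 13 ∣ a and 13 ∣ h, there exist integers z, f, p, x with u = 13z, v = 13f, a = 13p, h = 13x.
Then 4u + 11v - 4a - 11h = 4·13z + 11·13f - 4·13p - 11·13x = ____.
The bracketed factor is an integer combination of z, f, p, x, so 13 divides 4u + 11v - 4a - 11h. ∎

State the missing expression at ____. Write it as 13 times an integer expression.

13(11f - 4p - 11x + 4z)

Pull the common 13 out of every term: 4·13z + 11·13f - 4·13p - 11·13x = 13(11f - 4p - 11x + 4z).
11f - 4p - 11x + 4z is an integer, which exhibits the divisibility.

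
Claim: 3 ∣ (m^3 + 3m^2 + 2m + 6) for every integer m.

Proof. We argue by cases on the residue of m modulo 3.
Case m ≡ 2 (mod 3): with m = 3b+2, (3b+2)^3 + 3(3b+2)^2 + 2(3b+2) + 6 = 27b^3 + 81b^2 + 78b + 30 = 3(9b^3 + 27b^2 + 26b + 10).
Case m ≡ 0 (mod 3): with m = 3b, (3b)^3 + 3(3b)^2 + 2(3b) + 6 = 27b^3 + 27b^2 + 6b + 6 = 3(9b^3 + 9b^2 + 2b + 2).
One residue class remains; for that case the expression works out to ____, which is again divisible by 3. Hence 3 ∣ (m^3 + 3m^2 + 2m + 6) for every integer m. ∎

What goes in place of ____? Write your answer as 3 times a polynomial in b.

3(9b^3 + 18b^2 + 11b + 4)

The residues treated are {2, 0}, so the missing case is m ≡ 1 (mod 3); write m = 3b+1.
Then (3b+1)^3 + 3(3b+1)^2 + 2(3b+1) + 6 = 27b^3 + 54b^2 + 33b + 12 = 3(9b^3 + 18b^2 + 11b + 4).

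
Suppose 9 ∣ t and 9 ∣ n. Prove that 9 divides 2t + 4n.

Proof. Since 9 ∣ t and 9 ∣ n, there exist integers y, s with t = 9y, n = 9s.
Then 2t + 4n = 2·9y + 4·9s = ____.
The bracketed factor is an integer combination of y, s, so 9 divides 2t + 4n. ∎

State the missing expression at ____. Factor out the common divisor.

Each term has a factor of 9: 2·9y + 4·9s = 9·(4s + 2y).
Since 4s + 2y is an integer, 9 ∣ (2t + 4n).

9(4s + 2y)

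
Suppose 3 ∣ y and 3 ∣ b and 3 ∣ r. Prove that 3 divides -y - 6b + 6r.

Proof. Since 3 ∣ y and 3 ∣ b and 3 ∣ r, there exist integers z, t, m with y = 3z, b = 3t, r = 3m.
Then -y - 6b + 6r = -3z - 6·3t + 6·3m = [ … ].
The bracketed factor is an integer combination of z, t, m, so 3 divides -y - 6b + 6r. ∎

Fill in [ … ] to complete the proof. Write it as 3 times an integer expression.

3(6m - 6t - z)

Pull the common 3 out of every term: -3z - 6·3t + 6·3m = 3(6m - 6t - z).
6m - 6t - z is an integer, which exhibits the divisibility.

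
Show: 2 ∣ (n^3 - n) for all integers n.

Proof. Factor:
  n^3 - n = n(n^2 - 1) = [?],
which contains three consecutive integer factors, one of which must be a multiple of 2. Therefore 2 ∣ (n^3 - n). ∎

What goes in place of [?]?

n(n^2 - 1) = n(n - 1)(n + 1) = (n - 1)n(n + 1).
These three factors are consecutive integers, so their product is divisible by 2.

(n - 1)n(n + 1)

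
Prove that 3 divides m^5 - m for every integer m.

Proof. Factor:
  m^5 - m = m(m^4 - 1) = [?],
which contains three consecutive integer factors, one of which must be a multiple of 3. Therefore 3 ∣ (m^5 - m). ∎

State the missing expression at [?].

m^4 - 1 = (m^2 - 1)(m^2 + 1), and m^2 - 1 = (m-1)(m+1).
So m(m^4 - 1) = (m - 1)m(m + 1)(m^2 + 1).

(m - 1)m(m + 1)(m^2 + 1)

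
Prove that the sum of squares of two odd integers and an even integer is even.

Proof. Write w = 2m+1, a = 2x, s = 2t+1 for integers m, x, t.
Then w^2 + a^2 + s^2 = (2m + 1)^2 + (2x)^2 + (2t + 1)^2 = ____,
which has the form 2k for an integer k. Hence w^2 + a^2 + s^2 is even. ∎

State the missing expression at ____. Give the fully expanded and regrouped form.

Expanding: (2m + 1)^2 + (2x)^2 + (2t + 1)^2 = 4m^2 + 4m + 4t^2 + 4t + 4x^2 + 2.
Every term is even; pulling out the factor of 2 gives 2(2m^2 + 2m + 2t^2 + 2t + 2x^2 + 1).

2(2m^2 + 2m + 2t^2 + 2t + 2x^2 + 1)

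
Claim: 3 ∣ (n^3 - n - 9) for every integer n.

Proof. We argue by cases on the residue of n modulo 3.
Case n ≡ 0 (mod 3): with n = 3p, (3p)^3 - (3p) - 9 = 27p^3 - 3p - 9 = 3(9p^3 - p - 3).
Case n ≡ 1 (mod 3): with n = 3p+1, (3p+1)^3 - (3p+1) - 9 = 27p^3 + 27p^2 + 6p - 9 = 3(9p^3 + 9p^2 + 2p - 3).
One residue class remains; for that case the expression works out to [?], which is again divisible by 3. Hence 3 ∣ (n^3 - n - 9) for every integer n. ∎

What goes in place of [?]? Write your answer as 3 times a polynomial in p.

The residues treated are {0, 1}, so the missing case is n ≡ 2 (mod 3); write n = 3p+2.
Then (3p+2)^3 - (3p+2) - 9 = 27p^3 + 54p^2 + 33p - 3 = 3(9p^3 + 18p^2 + 11p - 1).

3(9p^3 + 18p^2 + 11p - 1)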